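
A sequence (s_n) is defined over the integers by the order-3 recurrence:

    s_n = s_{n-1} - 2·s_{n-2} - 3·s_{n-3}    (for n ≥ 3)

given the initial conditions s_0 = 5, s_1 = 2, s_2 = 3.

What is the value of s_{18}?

215028

s_3 = 1·3 + -2·2 + -3·5 = -16
s_4 = 1·-16 + -2·3 + -3·2 = -28
s_5 = 1·-28 + -2·-16 + -3·3 = -5
s_6 = 1·-5 + -2·-28 + -3·-16 = 99
s_7 = 1·99 + -2·-5 + -3·-28 = 193
s_8 = 1·193 + -2·99 + -3·-5 = 10
s_9 = 1·10 + -2·193 + -3·99 = -673
s_10 = 1·-673 + -2·10 + -3·193 = -1272
s_11 = 1·-1272 + -2·-673 + -3·10 = 44
s_12 = 1·44 + -2·-1272 + -3·-673 = 4607
s_13 = 1·4607 + -2·44 + -3·-1272 = 8335
s_14 = 1·8335 + -2·4607 + -3·44 = -1011
s_15 = 1·-1011 + -2·8335 + -3·4607 = -31502
s_16 = 1·-31502 + -2·-1011 + -3·8335 = -54485
s_17 = 1·-54485 + -2·-31502 + -3·-1011 = 11552
s_18 = 1·11552 + -2·-54485 + -3·-31502 = 215028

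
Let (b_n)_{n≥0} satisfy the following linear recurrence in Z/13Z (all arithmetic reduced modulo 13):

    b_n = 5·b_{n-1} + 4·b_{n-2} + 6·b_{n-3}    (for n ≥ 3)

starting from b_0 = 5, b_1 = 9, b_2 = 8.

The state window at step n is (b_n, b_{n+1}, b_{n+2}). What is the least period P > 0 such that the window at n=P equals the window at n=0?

12

n=0: window = (5, 9, 8)
n=1: window = (9, 8, 2)
n=2: window = (8, 2, 5)
n=3: window = (2, 5, 3)
n=4: window = (5, 3, 8)
n=5: window = (3, 8, 4)
n=6: window = (8, 4, 5)
n=7: window = (4, 5, 11)
n=8: window = (5, 11, 8)
n=9: window = (11, 8, 10)
n=10: window = (8, 10, 5)
n=11: window = (10, 5, 9)
n=12: window = (5, 9, 8)
window at n=12 equals window at n=0 → period = 12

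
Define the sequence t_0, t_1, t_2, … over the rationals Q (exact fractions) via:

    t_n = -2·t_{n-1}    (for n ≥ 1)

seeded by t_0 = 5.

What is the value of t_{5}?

-160

t_1 = -2·5 = -10
t_2 = -2·-10 = 20
t_3 = -2·20 = -40
t_4 = -2·-40 = 80
t_5 = -2·80 = -160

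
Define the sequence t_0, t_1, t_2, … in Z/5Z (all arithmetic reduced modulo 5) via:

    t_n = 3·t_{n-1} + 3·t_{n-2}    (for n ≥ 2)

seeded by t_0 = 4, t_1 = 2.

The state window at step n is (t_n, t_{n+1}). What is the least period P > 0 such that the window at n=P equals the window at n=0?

4

n=0: window = (4, 2)
n=1: window = (2, 3)
n=2: window = (3, 0)
n=3: window = (0, 4)
n=4: window = (4, 2)
window at n=4 equals window at n=0 → period = 4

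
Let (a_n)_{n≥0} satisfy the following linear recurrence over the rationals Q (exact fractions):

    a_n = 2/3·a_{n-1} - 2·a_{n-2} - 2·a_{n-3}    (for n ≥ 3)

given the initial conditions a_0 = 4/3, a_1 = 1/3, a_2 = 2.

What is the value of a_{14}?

-16934240/19683

a_3 = 2/3·2 + -2·1/3 + -2·4/3 = -2
a_4 = 2/3·-2 + -2·2 + -2·1/3 = -6
a_5 = 2/3·-6 + -2·-2 + -2·2 = -4
a_6 = 2/3·-4 + -2·-6 + -2·-2 = 40/3
a_7 = 2/3·40/3 + -2·-4 + -2·-6 = 260/9
a_8 = 2/3·260/9 + -2·40/3 + -2·-4 = 16/27
a_9 = 2/3·16/27 + -2·260/9 + -2·40/3 = -6808/81
a_10 = 2/3·-6808/81 + -2·16/27 + -2·260/9 = -27944/243
a_11 = 2/3·-27944/243 + -2·-6808/81 + -2·16/27 = 65792/729
a_12 = 2/3·65792/729 + -2·-27944/243 + -2·-6808/81 = 1002208/2187
a_13 = 2/3·1002208/2187 + -2·65792/729 + -2·-27944/243 = 2329136/6561
a_14 = 2/3·2329136/6561 + -2·1002208/2187 + -2·65792/729 = -16934240/19683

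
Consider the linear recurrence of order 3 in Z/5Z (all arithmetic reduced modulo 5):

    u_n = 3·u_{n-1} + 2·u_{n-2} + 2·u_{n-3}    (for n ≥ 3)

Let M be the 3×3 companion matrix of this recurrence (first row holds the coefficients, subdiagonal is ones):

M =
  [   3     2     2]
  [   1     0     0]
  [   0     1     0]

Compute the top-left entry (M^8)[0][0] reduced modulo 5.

2

(M^8)[0][0] is the top entry after applying M 8 times to the unit state (1, 0, 0). Equivalently it is h_{10} for the auxiliary sequence (h_n) obeying the same recurrence with h_2 = 1 and h_i = 0 for 0 ≤ i < 2:
h_3 = 3·1 + 2·0 + 2·0 = 3
h_4 = 3·3 + 2·1 + 2·0 = 1
h_5 = 3·1 + 2·3 + 2·1 = 1
h_6 = 3·1 + 2·1 + 2·3 = 1
h_7 = 3·1 + 2·1 + 2·1 = 2
h_8 = 3·2 + 2·1 + 2·1 = 0
h_9 = 3·0 + 2·2 + 2·1 = 1
h_10 = 3·1 + 2·0 + 2·2 = 2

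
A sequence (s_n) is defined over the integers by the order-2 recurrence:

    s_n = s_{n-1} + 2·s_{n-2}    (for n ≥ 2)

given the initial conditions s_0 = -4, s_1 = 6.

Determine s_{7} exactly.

90

s_2 = 1·6 + 2·-4 = -2
s_3 = 1·-2 + 2·6 = 10
s_4 = 1·10 + 2·-2 = 6
s_5 = 1·6 + 2·10 = 26
s_6 = 1·26 + 2·6 = 38
s_7 = 1·38 + 2·26 = 90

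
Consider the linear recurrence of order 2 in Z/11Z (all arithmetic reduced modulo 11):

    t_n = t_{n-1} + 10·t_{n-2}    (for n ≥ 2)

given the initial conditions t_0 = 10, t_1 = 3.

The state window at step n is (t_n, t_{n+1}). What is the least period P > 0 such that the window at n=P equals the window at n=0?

6

n=0: window = (10, 3)
n=1: window = (3, 4)
n=2: window = (4, 1)
n=3: window = (1, 8)
n=4: window = (8, 7)
n=5: window = (7, 10)
n=6: window = (10, 3)
window at n=6 equals window at n=0 → period = 6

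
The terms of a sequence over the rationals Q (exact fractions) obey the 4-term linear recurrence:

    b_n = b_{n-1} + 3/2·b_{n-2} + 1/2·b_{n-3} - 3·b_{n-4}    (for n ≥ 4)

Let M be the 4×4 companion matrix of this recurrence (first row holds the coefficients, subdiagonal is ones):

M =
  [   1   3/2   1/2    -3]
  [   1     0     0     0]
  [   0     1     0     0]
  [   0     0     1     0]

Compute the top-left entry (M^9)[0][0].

531/16

(M^9)[0][0] is the top entry after applying M 9 times to the unit state (1, 0, 0, 0). Equivalently it is h_{12} for the auxiliary sequence (h_n) obeying the same recurrence with h_3 = 1 and h_i = 0 for 0 ≤ i < 3:
h_4 = 1·1 + 3/2·0 + 1/2·0 + -3·0 = 1
h_5 = 1·1 + 3/2·1 + 1/2·0 + -3·0 = 5/2
h_6 = 1·5/2 + 3/2·1 + 1/2·1 + -3·0 = 9/2
h_7 = 1·9/2 + 3/2·5/2 + 1/2·1 + -3·1 = 23/4
h_8 = 1·23/4 + 3/2·9/2 + 1/2·5/2 + -3·1 = 43/4
h_9 = 1·43/4 + 3/2·23/4 + 1/2·9/2 + -3·5/2 = 113/8
h_10 = 1·113/8 + 3/2·43/4 + 1/2·23/4 + -3·9/2 = 157/8
h_11 = 1·157/8 + 3/2·113/8 + 1/2·43/4 + -3·23/4 = 463/16
h_12 = 1·463/16 + 3/2·157/8 + 1/2·113/8 + -3·43/4 = 531/16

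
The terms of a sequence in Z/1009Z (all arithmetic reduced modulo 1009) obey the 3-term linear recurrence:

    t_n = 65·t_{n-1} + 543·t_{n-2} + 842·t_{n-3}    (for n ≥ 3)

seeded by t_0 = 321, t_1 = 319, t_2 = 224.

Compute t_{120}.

260

t_3 = 65·224 + 543·319 + 842·321 = 982
t_4 = 65·982 + 543·224 + 842·319 = 10
t_5 = 65·10 + 543·982 + 842·224 = 40
t_6 = 65·40 + 543·10 + 842·982 = 431
t_7 = 65·431 + 543·40 + 842·10 = 642
t_8 = 65·642 + 543·431 + 842·40 = 689
Continuing the recurrence:
  t_9 = 552;  t_10 = 93;  t_11 = 17;  t_12 = 789;  t_13 = 589;  t_14 = 742
  t_15 = 188;  t_16 = 946;  t_17 = 309;  t_18 = 894;  t_19 = 312;  t_20 = 69
  t_21 = 387;  t_22 = 428;  t_23 = 422;  t_24 = 468;  t_25 = 416;  t_26 = 818
  t_27 = 111;  t_28 = 515;  t_29 = 529;  t_30 = 865;  t_31 = 172;  t_32 = 31
  t_33 = 397;  t_34 = 797;  t_35 = 868;  t_36 = 121;  t_37 = 3;  t_38 = 653
  t_39 = 660;  t_40 = 441;  t_41 = 519;  t_42 = 529;  t_43 = 395;  t_44 = 233
  t_45 = 27;  t_46 = 760;  t_47 = 934;  t_48 = 705;  t_49 = 269;  t_50 = 144
  t_51 = 359;  t_52 = 100;  t_53 = 814;  t_54 = 843;  t_55 = 822;  t_56 = 902
  t_57 = 955;  t_58 = 897;  t_59 = 438;  t_60 = 888;  t_61 = 459;  t_62 = 967
  t_63 = 338;  t_64 = 204;  t_65 = 999;  t_66 = 199;  t_67 = 680;  t_68 = 559
  t_69 = 21;  t_70 = 641;  t_71 = 75;  t_72 = 317;  t_73 = 697;  t_74 = 84
  t_75 = 40;  t_76 = 425;  t_77 = 2;  t_78 = 227;  t_79 = 361;  t_80 = 87
  t_81 = 311;  t_82 = 106;  t_83 = 803;  t_84 = 303;  t_85 = 116;  t_86 = 635
  t_87 = 185;  t_88 = 452;  t_89 = 583;  t_90 = 186;  t_91 = 925;  t_92 = 195
  t_93 = 577;  t_94 = 14;  t_95 = 145;  t_96 = 379;  t_97 = 132;  t_98 = 470
  t_99 = 591;  t_100 = 160;  t_101 = 573;  t_102 = 203;  t_103 = 968;  t_104 = 774
  t_105 = 200;  t_106 = 205;  t_107 = 739;  t_108 = 834;  t_109 = 499;  t_110 = 662
  t_111 = 152;  t_112 = 466;  t_113 = 254;  t_114 = 995;  t_115 = 668;  t_116 = 463
  t_117 = 638;  t_118 = 712
t_119 = 65·712 + 543·638 + 842·463 = 585
t_120 = 65·585 + 543·712 + 842·638 = 260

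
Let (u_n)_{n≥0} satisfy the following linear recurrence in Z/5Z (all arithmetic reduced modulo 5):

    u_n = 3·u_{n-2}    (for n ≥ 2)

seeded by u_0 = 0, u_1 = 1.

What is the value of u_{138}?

0

u_2 = 0·1 + 3·0 = 0
u_3 = 0·0 + 3·1 = 3
u_4 = 0·3 + 3·0 = 0
u_5 = 0·0 + 3·3 = 4
u_6 = 0·4 + 3·0 = 0
u_7 = 0·0 + 3·4 = 2
u_8 = 0·2 + 3·0 = 0
u_9 = 0·0 + 3·2 = 1
(u_8, u_9) = (0, 1) = (u_0, u_1), so the sequence has period 8.
138 ≡ 2 (mod 8), hence u_138 = u_2 = 0.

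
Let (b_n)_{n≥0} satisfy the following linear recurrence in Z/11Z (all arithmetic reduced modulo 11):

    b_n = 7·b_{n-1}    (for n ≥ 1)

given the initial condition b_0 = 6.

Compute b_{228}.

10

b_1 = 7·6 = 9
b_2 = 7·9 = 8
b_3 = 7·8 = 1
b_4 = 7·1 = 7
b_5 = 7·7 = 5
b_6 = 7·5 = 2
b_7 = 7·2 = 3
b_8 = 7·3 = 10
b_9 = 7·10 = 4
b_10 = 7·4 = 6
(b_10) = (6) = (b_0), so the sequence has period 10.
228 ≡ 8 (mod 10), hence b_228 = b_8 = 10.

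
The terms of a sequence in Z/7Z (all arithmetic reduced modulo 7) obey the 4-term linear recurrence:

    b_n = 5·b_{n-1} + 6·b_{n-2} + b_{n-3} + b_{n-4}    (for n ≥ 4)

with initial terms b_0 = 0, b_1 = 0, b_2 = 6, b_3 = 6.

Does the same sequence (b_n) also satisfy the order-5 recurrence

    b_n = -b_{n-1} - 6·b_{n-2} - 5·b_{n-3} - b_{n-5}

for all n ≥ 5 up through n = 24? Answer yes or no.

yes

Terms b_0..b_24: 0, 0, 6, 6, 3, 1, 0, 1, 2, 3, 0, 0, 5, 0, 2, 1, 1, 6, 4, 2, 6, 3, 1, 3, 2
n=5: candidate gives 1, actual b_5 = 1 ✓
n=6: candidate gives 0, actual b_6 = 0 ✓
n=7: candidate gives 1, actual b_7 = 1 ✓
n=8: candidate gives 2, actual b_8 = 2 ✓
n=9: candidate gives 3, actual b_9 = 3 ✓
n=10: candidate gives 0, actual b_10 = 0 ✓
n=11: candidate gives 0, actual b_11 = 0 ✓
n=12: candidate gives 5, actual b_12 = 5 ✓
n=13: candidate gives 0, actual b_13 = 0 ✓
n=14: candidate gives 2, actual b_14 = 2 ✓
n=15: candidate gives 1, actual b_15 = 1 ✓
n=16: candidate gives 1, actual b_16 = 1 ✓
n=17: candidate gives 6, actual b_17 = 6 ✓
n=18: candidate gives 4, actual b_18 = 4 ✓
n=19: candidate gives 2, actual b_19 = 2 ✓
n=20: candidate gives 6, actual b_20 = 6 ✓
n=21: candidate gives 3, actual b_21 = 3 ✓
n=22: candidate gives 1, actual b_22 = 1 ✓
n=23: candidate gives 3, actual b_23 = 3 ✓
n=24: candidate gives 2, actual b_24 = 2 ✓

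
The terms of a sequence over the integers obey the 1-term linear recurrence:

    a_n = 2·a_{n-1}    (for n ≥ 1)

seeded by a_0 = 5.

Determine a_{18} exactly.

a_1 = 2·5 = 10
a_2 = 2·10 = 20
a_3 = 2·20 = 40
a_4 = 2·40 = 80
a_5 = 2·80 = 160
a_6 = 2·160 = 320
a_7 = 2·320 = 640
a_8 = 2·640 = 1280
a_9 = 2·1280 = 2560
a_10 = 2·2560 = 5120
a_11 = 2·5120 = 10240
a_12 = 2·10240 = 20480
a_13 = 2·20480 = 40960
a_14 = 2·40960 = 81920
a_15 = 2·81920 = 163840
a_16 = 2·163840 = 327680
a_17 = 2·327680 = 655360
a_18 = 2·655360 = 1310720

1310720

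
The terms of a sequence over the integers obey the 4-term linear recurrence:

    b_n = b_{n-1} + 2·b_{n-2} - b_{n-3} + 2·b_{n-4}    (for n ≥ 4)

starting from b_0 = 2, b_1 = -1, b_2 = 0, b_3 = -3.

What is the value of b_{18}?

-19578

b_4 = 1·-3 + 2·0 + -1·-1 + 2·2 = 2
b_5 = 1·2 + 2·-3 + -1·0 + 2·-1 = -6
b_6 = 1·-6 + 2·2 + -1·-3 + 2·0 = 1
b_7 = 1·1 + 2·-6 + -1·2 + 2·-3 = -19
b_8 = 1·-19 + 2·1 + -1·-6 + 2·2 = -7
b_9 = 1·-7 + 2·-19 + -1·1 + 2·-6 = -58
b_10 = 1·-58 + 2·-7 + -1·-19 + 2·1 = -51
b_11 = 1·-51 + 2·-58 + -1·-7 + 2·-19 = -198
b_12 = 1·-198 + 2·-51 + -1·-58 + 2·-7 = -256
b_13 = 1·-256 + 2·-198 + -1·-51 + 2·-58 = -717
b_14 = 1·-717 + 2·-256 + -1·-198 + 2·-51 = -1133
b_15 = 1·-1133 + 2·-717 + -1·-256 + 2·-198 = -2707
b_16 = 1·-2707 + 2·-1133 + -1·-717 + 2·-256 = -4768
b_17 = 1·-4768 + 2·-2707 + -1·-1133 + 2·-717 = -10483
b_18 = 1·-10483 + 2·-4768 + -1·-2707 + 2·-1133 = -19578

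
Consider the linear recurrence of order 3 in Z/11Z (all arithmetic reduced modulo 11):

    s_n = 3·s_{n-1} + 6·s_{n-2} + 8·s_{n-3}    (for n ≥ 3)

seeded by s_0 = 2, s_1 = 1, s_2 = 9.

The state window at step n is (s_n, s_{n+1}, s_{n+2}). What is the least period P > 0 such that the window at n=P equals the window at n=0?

60

n=0: window = (2, 1, 9)
n=1: window = (1, 9, 5)
n=2: window = (9, 5, 0)
n=3: window = (5, 0, 3)
n=4: window = (0, 3, 5)
n=5: window = (3, 5, 0)
n=6: window = (5, 0, 10)
n=7: window = (0, 10, 4)
n=8: window = (10, 4, 6)
n=9: window = (4, 6, 1)
n=10: window = (6, 1, 5)
n=11: window = (1, 5, 3)
n=12: window = (5, 3, 3)
n=13: window = (3, 3, 1)
n=14: window = (3, 1, 1)
n=15: window = (1, 1, 0)
n=16: window = (1, 0, 3)
n=17: window = (0, 3, 6)
n=18: window = (3, 6, 3)
n=19: window = (6, 3, 3)
n=20: window = (3, 3, 9)
n=21: window = (3, 9, 3)
n=22: window = (9, 3, 10)
n=23: window = (3, 10, 10)
n=24: window = (10, 10, 4)
n=25: window = (10, 4, 9)
n=26: window = (4, 9, 10)
n=27: window = (9, 10, 6)
n=28: window = (10, 6, 7)
n=29: window = (6, 7, 5)
n=30: window = (7, 5, 6)
n=31: window = (5, 6, 5)
n=32: window = (6, 5, 3)
n=33: window = (5, 3, 10)
n=34: window = (3, 10, 0)
n=35: window = (10, 0, 7)
n=36: window = (0, 7, 2)
n=37: window = (7, 2, 4)
n=38: window = (2, 4, 3)
n=39: window = (4, 3, 5)
n=40: window = (3, 5, 10)
…
n=58: window = (2, 2, 2)
n=59: window = (2, 2, 1)
n=60: window = (2, 1, 9)
window at n=60 equals window at n=0 → period = 60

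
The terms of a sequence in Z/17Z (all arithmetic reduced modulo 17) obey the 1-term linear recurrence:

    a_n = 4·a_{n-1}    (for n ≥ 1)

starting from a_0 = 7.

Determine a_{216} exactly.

a_1 = 4·7 = 11
a_2 = 4·11 = 10
a_3 = 4·10 = 6
a_4 = 4·6 = 7
(a_4) = (7) = (a_0), so the sequence has period 4.
216 ≡ 0 (mod 4), hence a_216 = a_0 = 7.

7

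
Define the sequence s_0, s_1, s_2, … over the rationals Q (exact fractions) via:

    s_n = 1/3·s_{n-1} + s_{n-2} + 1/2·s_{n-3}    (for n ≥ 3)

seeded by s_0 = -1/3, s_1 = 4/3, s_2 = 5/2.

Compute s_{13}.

24290021/472392

s_3 = 1/3·5/2 + 1·4/3 + 1/2·-1/3 = 2
s_4 = 1/3·2 + 1·5/2 + 1/2·4/3 = 23/6
s_5 = 1/3·23/6 + 1·2 + 1/2·5/2 = 163/36
s_6 = 1/3·163/36 + 1·23/6 + 1/2·2 = 685/108
s_7 = 1/3·685/108 + 1·163/36 + 1/2·23/6 = 2773/324
s_8 = 1/3·2773/324 + 1·685/108 + 1/2·163/36 = 22277/1944
s_9 = 1/3·22277/1944 + 1·2773/324 + 1/2·685/108 = 45343/2916
s_10 = 1/3·45343/2916 + 1·22277/1944 + 1/2·2773/324 = 183025/8748
s_11 = 1/3·183025/8748 + 1·45343/2916 + 1/2·22277/1944 = 2965927/104976
s_12 = 1/3·2965927/104976 + 1·183025/8748 + 1/2·45343/2916 = 12003349/314928
s_13 = 1/3·12003349/314928 + 1·2965927/104976 + 1/2·183025/8748 = 24290021/472392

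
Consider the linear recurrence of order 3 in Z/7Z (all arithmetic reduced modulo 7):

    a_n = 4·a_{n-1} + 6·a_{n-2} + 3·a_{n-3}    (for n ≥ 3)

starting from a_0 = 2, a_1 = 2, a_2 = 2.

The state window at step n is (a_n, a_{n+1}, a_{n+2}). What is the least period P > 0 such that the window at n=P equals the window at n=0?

342

n=0: window = (2, 2, 2)
n=1: window = (2, 2, 5)
n=2: window = (2, 5, 3)
n=3: window = (5, 3, 6)
n=4: window = (3, 6, 1)
n=5: window = (6, 1, 0)
n=6: window = (1, 0, 3)
n=7: window = (0, 3, 1)
n=8: window = (3, 1, 1)
n=9: window = (1, 1, 5)
n=10: window = (1, 5, 1)
n=11: window = (5, 1, 2)
n=12: window = (1, 2, 1)
n=13: window = (2, 1, 5)
n=14: window = (1, 5, 4)
n=15: window = (5, 4, 0)
n=16: window = (4, 0, 4)
n=17: window = (0, 4, 0)
n=18: window = (4, 0, 3)
n=19: window = (0, 3, 3)
n=20: window = (3, 3, 2)
n=21: window = (3, 2, 0)
n=22: window = (2, 0, 0)
n=23: window = (0, 0, 6)
n=24: window = (0, 6, 3)
n=25: window = (6, 3, 6)
n=26: window = (3, 6, 4)
n=27: window = (6, 4, 5)
n=28: window = (4, 5, 6)
n=29: window = (5, 6, 3)
n=30: window = (6, 3, 0)
n=31: window = (3, 0, 1)
n=32: window = (0, 1, 6)
n=33: window = (1, 6, 2)
n=34: window = (6, 2, 5)
n=35: window = (2, 5, 1)
n=36: window = (5, 1, 5)
n=37: window = (1, 5, 6)
n=38: window = (5, 6, 1)
n=39: window = (6, 1, 6)
n=40: window = (1, 6, 6)
…
n=340: window = (3, 1, 2)
n=341: window = (1, 2, 2)
n=342: window = (2, 2, 2)
window at n=342 equals window at n=0 → period = 342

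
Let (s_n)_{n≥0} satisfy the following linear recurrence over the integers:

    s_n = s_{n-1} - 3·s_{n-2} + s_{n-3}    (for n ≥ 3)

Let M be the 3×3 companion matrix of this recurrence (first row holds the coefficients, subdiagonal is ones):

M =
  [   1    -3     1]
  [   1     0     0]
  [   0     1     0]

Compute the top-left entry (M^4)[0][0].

(M^4)[0][0] is the top entry after applying M 4 times to the unit state (1, 0, 0). Equivalently it is h_{6} for the auxiliary sequence (h_n) obeying the same recurrence with h_2 = 1 and h_i = 0 for 0 ≤ i < 2:
h_3 = 1·1 + -3·0 + 1·0 = 1
h_4 = 1·1 + -3·1 + 1·0 = -2
h_5 = 1·-2 + -3·1 + 1·1 = -4
h_6 = 1·-4 + -3·-2 + 1·1 = 3

3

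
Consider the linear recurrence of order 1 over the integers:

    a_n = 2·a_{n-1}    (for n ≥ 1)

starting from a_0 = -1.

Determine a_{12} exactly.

a_1 = 2·-1 = -2
a_2 = 2·-2 = -4
a_3 = 2·-4 = -8
a_4 = 2·-8 = -16
a_5 = 2·-16 = -32
a_6 = 2·-32 = -64
a_7 = 2·-64 = -128
a_8 = 2·-128 = -256
a_9 = 2·-256 = -512
a_10 = 2·-512 = -1024
a_11 = 2·-1024 = -2048
a_12 = 2·-2048 = -4096

-4096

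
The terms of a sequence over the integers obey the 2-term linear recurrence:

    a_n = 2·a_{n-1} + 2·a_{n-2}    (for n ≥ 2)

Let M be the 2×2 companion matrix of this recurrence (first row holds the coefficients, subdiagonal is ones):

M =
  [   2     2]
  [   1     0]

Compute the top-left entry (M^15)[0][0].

(M^15)[0][0] is the top entry after applying M 15 times to the unit state (1, 0). Equivalently it is h_{16} for the auxiliary sequence (h_n) obeying the same recurrence with h_1 = 1 and h_i = 0 for 0 ≤ i < 1:
h_2 = 2·1 + 2·0 = 2
h_3 = 2·2 + 2·1 = 6
h_4 = 2·6 + 2·2 = 16
h_5 = 2·16 + 2·6 = 44
h_6 = 2·44 + 2·16 = 120
h_7 = 2·120 + 2·44 = 328
h_8 = 2·328 + 2·120 = 896
h_9 = 2·896 + 2·328 = 2448
h_10 = 2·2448 + 2·896 = 6688
h_11 = 2·6688 + 2·2448 = 18272
h_12 = 2·18272 + 2·6688 = 49920
h_13 = 2·49920 + 2·18272 = 136384
h_14 = 2·136384 + 2·49920 = 372608
h_15 = 2·372608 + 2·136384 = 1017984
h_16 = 2·1017984 + 2·372608 = 2781184

2781184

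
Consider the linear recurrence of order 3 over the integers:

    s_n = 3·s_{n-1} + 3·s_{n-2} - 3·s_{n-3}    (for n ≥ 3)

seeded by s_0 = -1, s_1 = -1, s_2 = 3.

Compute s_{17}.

652279311

s_3 = 3·3 + 3·-1 + -3·-1 = 9
s_4 = 3·9 + 3·3 + -3·-1 = 39
s_5 = 3·39 + 3·9 + -3·3 = 135
s_6 = 3·135 + 3·39 + -3·9 = 495
s_7 = 3·495 + 3·135 + -3·39 = 1773
s_8 = 3·1773 + 3·495 + -3·135 = 6399
s_9 = 3·6399 + 3·1773 + -3·495 = 23031
s_10 = 3·23031 + 3·6399 + -3·1773 = 82971
s_11 = 3·82971 + 3·23031 + -3·6399 = 298809
s_12 = 3·298809 + 3·82971 + -3·23031 = 1076247
s_13 = 3·1076247 + 3·298809 + -3·82971 = 3876255
s_14 = 3·3876255 + 3·1076247 + -3·298809 = 13961079
s_15 = 3·13961079 + 3·3876255 + -3·1076247 = 50283261
s_16 = 3·50283261 + 3·13961079 + -3·3876255 = 181104255
s_17 = 3·181104255 + 3·50283261 + -3·13961079 = 652279311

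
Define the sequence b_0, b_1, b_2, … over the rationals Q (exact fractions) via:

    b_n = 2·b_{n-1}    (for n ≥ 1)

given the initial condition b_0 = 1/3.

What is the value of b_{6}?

64/3

b_1 = 2·1/3 = 2/3
b_2 = 2·2/3 = 4/3
b_3 = 2·4/3 = 8/3
b_4 = 2·8/3 = 16/3
b_5 = 2·16/3 = 32/3
b_6 = 2·32/3 = 64/3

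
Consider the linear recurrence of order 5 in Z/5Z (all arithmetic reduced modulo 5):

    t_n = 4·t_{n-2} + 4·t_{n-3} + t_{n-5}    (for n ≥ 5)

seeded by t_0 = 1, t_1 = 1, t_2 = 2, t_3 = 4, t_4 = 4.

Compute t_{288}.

4

t_5 = 0·4 + 4·4 + 4·2 + 0·1 + 1·1 = 0
t_6 = 0·0 + 4·4 + 4·4 + 0·2 + 1·1 = 3
t_7 = 0·3 + 4·0 + 4·4 + 0·4 + 1·2 = 3
t_8 = 0·3 + 4·3 + 4·0 + 0·4 + 1·4 = 1
t_9 = 0·1 + 4·3 + 4·3 + 0·0 + 1·4 = 3
t_10 = 0·3 + 4·1 + 4·3 + 0·3 + 1·0 = 1
Continuing the recurrence:
  t_11 = 4;  t_12 = 4;  t_13 = 1;  t_14 = 0;  t_15 = 1;  t_16 = 3
  t_17 = 3;  t_18 = 2;  t_19 = 4;  t_20 = 1;  t_21 = 2;  t_22 = 3
  t_23 = 4;  t_24 = 4;  t_25 = 4;  t_26 = 4;  t_27 = 0;  t_28 = 1
  t_29 = 0;  t_30 = 3;  t_31 = 3;  t_32 = 2;  t_33 = 0;  t_34 = 0
  t_35 = 1;  t_36 = 3;  t_37 = 1;  t_38 = 1;  t_39 = 1;  t_40 = 4
  t_41 = 1;  t_42 = 1;  t_43 = 1;  t_44 = 4;  t_45 = 2;  t_46 = 1
  t_47 = 0;  t_48 = 3;  t_49 = 3;  t_50 = 4;  t_51 = 0;  t_52 = 3
  t_53 = 4;  t_54 = 0;  t_55 = 2;  t_56 = 1;  t_57 = 1;  t_58 = 1
  t_59 = 3;  t_60 = 0;  t_61 = 2;  t_62 = 3;  t_63 = 4;  t_64 = 3
  t_65 = 3;  t_66 = 0;  t_67 = 2;  t_68 = 1;  t_69 = 1;  t_70 = 0
  t_71 = 3;  t_72 = 1;  t_73 = 3;  t_74 = 2;  t_75 = 1;  t_76 = 3
  t_77 = 3;  t_78 = 4;  t_79 = 1;  t_80 = 4;  t_81 = 3;  t_82 = 3
  t_83 = 2;  t_84 = 0;  t_85 = 4;  t_86 = 1;  t_87 = 4;  t_88 = 2
  t_89 = 0;  t_90 = 3;  t_91 = 4;  t_92 = 1;  t_93 = 0;  t_94 = 0
  t_95 = 2;  t_96 = 4;  t_97 = 4;  t_98 = 4;  t_99 = 2;  t_100 = 4
  t_101 = 3;  t_102 = 3;  t_103 = 2;  t_104 = 1;  t_105 = 4;  t_106 = 0
  t_107 = 3;  t_108 = 3;  t_109 = 3;  t_110 = 3;  t_111 = 4;  t_112 = 2
  t_113 = 1;  t_114 = 2;  t_115 = 0;  t_116 = 1;  t_117 = 0;  t_118 = 0
  t_119 = 1;  t_120 = 0;  t_121 = 0;  t_122 = 4;  t_123 = 0;  t_124 = 2
  t_125 = 1;  t_126 = 3;  t_127 = 1;  t_128 = 1;  t_129 = 3;  t_130 = 4
  t_131 = 4;  t_132 = 4;  t_133 = 3;  t_134 = 0;  t_135 = 2;  t_136 = 1
  t_137 = 2;  t_138 = 0;  t_139 = 2;  t_140 = 0;  t_141 = 4;  t_142 = 0
  t_143 = 1;  t_144 = 3;  t_145 = 4;  t_146 = 0;  t_147 = 3;  t_148 = 2
  t_149 = 0;  t_150 = 4;  t_151 = 3;  t_152 = 4;  t_153 = 0;  t_154 = 3
  t_155 = 0;  t_156 = 0;  t_157 = 1;  t_158 = 0;  t_159 = 2;  t_160 = 4
  t_161 = 3;  t_162 = 0;  t_163 = 3;  t_164 = 4;  t_165 = 1;  t_166 = 1
  t_167 = 0;  t_168 = 1;  t_169 = 3;  t_170 = 0;  t_171 = 2;  t_172 = 2
  t_173 = 4;  t_174 = 4;  t_175 = 4;  t_176 = 4;  t_177 = 4;  t_178 = 1
  t_179 = 1;  t_180 = 4;  t_181 = 2;  t_182 = 4;  t_183 = 0;  t_184 = 0
  t_185 = 0;  t_186 = 2;  t_187 = 4;  t_188 = 3;  t_189 = 4;  t_190 = 3
  t_191 = 0;  t_192 = 2;  t_193 = 0;  t_194 = 2;  t_195 = 1;  t_196 = 3
  t_197 = 4;  t_198 = 1;  t_199 = 0;  t_200 = 1;  t_201 = 2;  t_202 = 3
  t_203 = 3;  t_204 = 0;  t_205 = 0;  t_206 = 4;  t_207 = 3;  t_208 = 4
  t_209 = 3;  t_210 = 3;  t_211 = 2;  t_212 = 2;  t_213 = 4;  t_214 = 4
  t_215 = 2;  t_216 = 4;  t_217 = 1;  t_218 = 3;  t_219 = 4;  t_220 = 3
  t_221 = 2;  t_222 = 4;  t_223 = 3;  t_224 = 3;  t_225 = 1;  t_226 = 1
  t_227 = 0;  t_228 = 1;  t_229 = 2;  t_230 = 0;  t_231 = 3;  t_232 = 3
  t_233 = 3;  t_234 = 1;  t_235 = 4;  t_236 = 4;  t_237 = 3;  t_238 = 0
  t_239 = 4;  t_240 = 1;  t_241 = 0;  t_242 = 3;  t_243 = 4;  t_244 = 1
  t_245 = 4;  t_246 = 0;  t_247 = 3;  t_248 = 0;  t_249 = 3;  t_250 = 1
  t_251 = 2;  t_252 = 4;  t_253 = 2;  t_254 = 2;  t_255 = 0;  t_256 = 3
  t_257 = 2;  t_258 = 4;  t_259 = 2;  t_260 = 4;  t_261 = 2;  t_262 = 1
  t_263 = 3;  t_264 = 4;  t_265 = 0;  t_266 = 0;  t_267 = 2;  t_268 = 3
  t_269 = 2;  t_270 = 0;  t_271 = 0;  t_272 = 0;  t_273 = 3;  t_274 = 2
  t_275 = 2;  t_276 = 0;  t_277 = 1;  t_278 = 1;  t_279 = 1;  t_280 = 0
  t_281 = 3;  t_282 = 0;  t_283 = 3;  t_284 = 3;  t_285 = 2;  t_286 = 2
t_287 = 0·2 + 4·2 + 4·3 + 0·3 + 1·0 = 0
t_288 = 0·0 + 4·2 + 4·2 + 0·3 + 1·3 = 4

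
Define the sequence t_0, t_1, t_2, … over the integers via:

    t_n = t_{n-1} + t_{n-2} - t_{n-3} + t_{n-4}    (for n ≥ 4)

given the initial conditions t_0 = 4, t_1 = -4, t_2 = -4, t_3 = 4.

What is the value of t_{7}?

20

t_4 = 1·4 + 1·-4 + -1·-4 + 1·4 = 8
t_5 = 1·8 + 1·4 + -1·-4 + 1·-4 = 12
t_6 = 1·12 + 1·8 + -1·4 + 1·-4 = 12
t_7 = 1·12 + 1·12 + -1·8 + 1·4 = 20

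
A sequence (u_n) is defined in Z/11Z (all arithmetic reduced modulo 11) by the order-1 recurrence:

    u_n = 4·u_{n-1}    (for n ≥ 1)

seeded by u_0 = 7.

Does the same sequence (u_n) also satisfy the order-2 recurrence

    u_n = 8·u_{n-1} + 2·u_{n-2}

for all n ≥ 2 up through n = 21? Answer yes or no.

Terms u_0..u_21: 7, 6, 2, 8, 10, 7, 6, 2, 8, 10, 7, 6, 2, 8, 10, 7, 6, 2, 8, 10, 7, 6
n=2: candidate gives 7, actual u_2 = 2 ✗

no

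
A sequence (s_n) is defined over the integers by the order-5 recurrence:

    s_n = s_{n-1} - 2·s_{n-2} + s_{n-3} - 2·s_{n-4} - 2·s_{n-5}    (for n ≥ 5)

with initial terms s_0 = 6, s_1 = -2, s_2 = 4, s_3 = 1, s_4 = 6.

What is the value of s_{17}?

15

s_5 = 1·6 + -2·1 + 1·4 + -2·-2 + -2·6 = 0
s_6 = 1·0 + -2·6 + 1·1 + -2·4 + -2·-2 = -15
s_7 = 1·-15 + -2·0 + 1·6 + -2·1 + -2·4 = -19
s_8 = 1·-19 + -2·-15 + 1·0 + -2·6 + -2·1 = -3
s_9 = 1·-3 + -2·-19 + 1·-15 + -2·0 + -2·6 = 8
s_10 = 1·8 + -2·-3 + 1·-19 + -2·-15 + -2·0 = 25
s_11 = 1·25 + -2·8 + 1·-3 + -2·-19 + -2·-15 = 74
s_12 = 1·74 + -2·25 + 1·8 + -2·-3 + -2·-19 = 76
s_13 = 1·76 + -2·74 + 1·25 + -2·8 + -2·-3 = -57
s_14 = 1·-57 + -2·76 + 1·74 + -2·25 + -2·8 = -201
s_15 = 1·-201 + -2·-57 + 1·76 + -2·74 + -2·25 = -209
s_16 = 1·-209 + -2·-201 + 1·-57 + -2·76 + -2·74 = -164
s_17 = 1·-164 + -2·-209 + 1·-201 + -2·-57 + -2·76 = 15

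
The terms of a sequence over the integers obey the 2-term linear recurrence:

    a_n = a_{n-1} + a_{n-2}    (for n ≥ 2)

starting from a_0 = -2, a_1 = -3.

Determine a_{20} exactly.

-28657

a_2 = 1·-3 + 1·-2 = -5
a_3 = 1·-5 + 1·-3 = -8
a_4 = 1·-8 + 1·-5 = -13
a_5 = 1·-13 + 1·-8 = -21
a_6 = 1·-21 + 1·-13 = -34
a_7 = 1·-34 + 1·-21 = -55
a_8 = 1·-55 + 1·-34 = -89
a_9 = 1·-89 + 1·-55 = -144
a_10 = 1·-144 + 1·-89 = -233
a_11 = 1·-233 + 1·-144 = -377
a_12 = 1·-377 + 1·-233 = -610
a_13 = 1·-610 + 1·-377 = -987
a_14 = 1·-987 + 1·-610 = -1597
a_15 = 1·-1597 + 1·-987 = -2584
a_16 = 1·-2584 + 1·-1597 = -4181
a_17 = 1·-4181 + 1·-2584 = -6765
a_18 = 1·-6765 + 1·-4181 = -10946
a_19 = 1·-10946 + 1·-6765 = -17711
a_20 = 1·-17711 + 1·-10946 = -28657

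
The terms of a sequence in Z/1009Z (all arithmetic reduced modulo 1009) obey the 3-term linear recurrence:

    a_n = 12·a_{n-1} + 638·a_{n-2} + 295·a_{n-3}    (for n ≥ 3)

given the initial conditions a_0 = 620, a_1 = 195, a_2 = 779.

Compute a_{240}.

a_3 = 12·779 + 638·195 + 295·620 = 841
a_4 = 12·841 + 638·779 + 295·195 = 588
a_5 = 12·588 + 638·841 + 295·779 = 525
a_6 = 12·525 + 638·588 + 295·841 = 932
a_7 = 12·932 + 638·525 + 295·588 = 968
a_8 = 12·968 + 638·932 + 295·525 = 321
Continuing the recurrence:
  a_9 = 384;  a_10 = 556;  a_11 = 272;  a_12 = 69;  a_13 = 369;  a_14 = 547
  a_15 = 1;  a_16 = 776;  a_17 = 794;  a_18 = 411;  a_19 = 827;  a_20 = 863
  a_21 = 350;  a_22 = 640;  a_23 = 236;  a_24 = 821;  a_25 = 106;  a_26 = 389
  a_27 = 692;  a_28 = 191;  a_29 = 566;  a_30 = 829;  a_31 = 594;  a_32 = 736
  a_33 = 725;  a_34 = 675;  a_35 = 641;  a_36 = 403;  a_37 = 456;  a_38 = 658
  a_39 = 992;  a_40 = 179;  a_41 = 765;  a_42 = 314;  a_43 = 792;  a_44 = 632
  a_45 = 110;  a_46 = 488;  a_47 = 136;  a_48 = 348;  a_49 = 816;  a_50 = 515
  a_51 = 841;  a_52 = 216;  a_53 = 919;  a_54 = 394;  a_55 = 938;  a_56 = 981
  a_57 = 975;  a_58 = 134;  a_59 = 917;  a_60 = 701;  a_61 = 345;  a_62 = 458
  a_63 = 549;  a_64 = 1003;  a_65 = 980;  a_66 = 375;  a_67 = 372;  a_68 = 62
  a_69 = 600;  a_70 = 101;  a_71 = 720;  a_72 = 855;  a_73 = 969;  a_74 = 660
  a_75 = 537;  a_76 = 16;  a_77 = 710;  a_78 = 568;  a_79 = 376;  a_80 = 207
  a_81 = 278;  a_82 = 126;  a_83 = 808;  a_84 = 564;  a_85 = 456;  a_86 = 282
  a_87 = 588;  a_88 = 630;  a_89 = 745;  a_90 = 129;  a_91 = 804;  a_92 = 953
  a_93 = 430;  a_94 = 776;  a_95 = 756;  a_96 = 385;  a_97 = 487;  a_98 = 264
  a_99 = 642;  a_100 = 957;  a_101 = 514;  a_102 = 942;  a_103 = 7;  a_104 = 1005
  a_105 = 797;  a_106 = 1005;  a_107 = 740;  a_108 = 292;  a_109 = 214;  a_110 = 537
  a_111 = 73;  a_112 = 994;  a_113 = 991;  a_114 = 650;  a_115 = 972;  a_116 = 301
  a_117 = 226;  a_118 = 197;  a_119 = 250;  a_120 = 619;  a_121 = 36;  a_122 = 928
  a_123 = 783;  a_124 = 626;  a_125 = 869;  a_126 = 86;  a_127 = 527;  a_128 = 721
  a_129 = 954;  a_130 = 322;  a_131 = 858;  a_132 = 734;  a_133 = 397;  a_134 = 695
  a_135 = 899;  a_136 = 219;  a_137 = 249;  a_138 = 279;  a_139 = 799;  a_140 = 723
  a_141 = 388;  a_142 = 380;  a_143 = 240;  a_144 = 576;  a_145 = 711;  a_146 = 842
  a_147 = 999;  a_148 = 161;  a_149 = 773;  a_150 = 72;  a_151 = 709;  a_152 = 968
  a_153 = 878;  a_154 = 814;  a_155 = 869;  a_156 = 741;  a_157 = 280;  a_158 = 948
  a_159 = 975;  a_160 = 896;  a_161 = 326;  a_162 = 490;  a_163 = 931;  a_164 = 218
  a_165 = 538;  a_166 = 441;  a_167 = 165;  a_168 = 106;  a_169 = 531;  a_170 = 586
  a_171 = 723;  a_172 = 383;  a_173 = 43;  a_174 = 69;  a_175 = 996;  a_176 = 47
  a_177 = 517;  a_178 = 67;  a_179 = 446;  a_180 = 831;  a_181 = 486;  a_182 = 631
  a_183 = 772;  a_184 = 262;  a_185 = 750;  a_186 = 296;  a_187 = 356;  a_188 = 680
  a_189 = 737;  a_190 = 826;  a_191 = 652;  a_192 = 522;  a_193 = 979;  a_194 = 336
  a_195 = 649;  a_196 = 407;  a_197 = 449;  a_198 = 441;  a_199 = 147;  a_200 = 878
  a_201 = 329;  a_202 = 59;  a_203 = 435;  a_204 = 675;  a_205 = 335;  a_206 = 982
  a_207 = 859;  a_208 = 88;  a_209 = 309;  a_210 = 467;  a_211 = 672;  a_212 = 628
  a_213 = 925;  a_214 = 568;  a_215 = 251;  a_216 = 583;  a_217 = 715;  a_218 = 529
  a_219 = 851;  a_220 = 662;  a_221 = 637;  a_222 = 979;  a_223 = 981;  a_224 = 945
  a_225 = 770;  a_226 = 508;  a_227 = 210;  a_228 = 842;  a_229 = 325;  a_230 = 673
  a_231 = 685;  a_232 = 717;  a_233 = 427;  a_234 = 723;  a_235 = 225;  a_236 = 683
  a_237 = 782;  a_238 = 959
a_239 = 12·959 + 638·782 + 295·683 = 564
a_240 = 12·564 + 638·959 + 295·782 = 731

731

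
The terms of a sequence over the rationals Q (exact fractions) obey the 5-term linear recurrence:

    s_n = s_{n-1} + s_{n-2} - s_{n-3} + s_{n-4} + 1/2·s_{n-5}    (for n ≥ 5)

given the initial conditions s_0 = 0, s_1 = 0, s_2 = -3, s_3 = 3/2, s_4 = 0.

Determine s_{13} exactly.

375/8

s_5 = 1·0 + 1·3/2 + -1·-3 + 1·0 + 1/2·0 = 9/2
s_6 = 1·9/2 + 1·0 + -1·3/2 + 1·-3 + 1/2·0 = 0
s_7 = 1·0 + 1·9/2 + -1·0 + 1·3/2 + 1/2·-3 = 9/2
s_8 = 1·9/2 + 1·0 + -1·9/2 + 1·0 + 1/2·3/2 = 3/4
s_9 = 1·3/4 + 1·9/2 + -1·0 + 1·9/2 + 1/2·0 = 39/4
s_10 = 1·39/4 + 1·3/4 + -1·9/2 + 1·0 + 1/2·9/2 = 33/4
s_11 = 1·33/4 + 1·39/4 + -1·3/4 + 1·9/2 + 1/2·0 = 87/4
s_12 = 1·87/4 + 1·33/4 + -1·39/4 + 1·3/4 + 1/2·9/2 = 93/4
s_13 = 1·93/4 + 1·87/4 + -1·33/4 + 1·39/4 + 1/2·3/4 = 375/8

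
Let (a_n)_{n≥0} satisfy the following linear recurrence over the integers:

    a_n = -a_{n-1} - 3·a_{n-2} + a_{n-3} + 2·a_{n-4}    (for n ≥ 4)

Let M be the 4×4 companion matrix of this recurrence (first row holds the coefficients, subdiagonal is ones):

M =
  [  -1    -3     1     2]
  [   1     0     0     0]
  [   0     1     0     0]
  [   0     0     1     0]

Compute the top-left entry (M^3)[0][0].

(M^3)[0][0] is the top entry after applying M 3 times to the unit state (1, 0, 0, 0). Equivalently it is h_{6} for the auxiliary sequence (h_n) obeying the same recurrence with h_3 = 1 and h_i = 0 for 0 ≤ i < 3:
h_4 = -1·1 + -3·0 + 1·0 + 2·0 = -1
h_5 = -1·-1 + -3·1 + 1·0 + 2·0 = -2
h_6 = -1·-2 + -3·-1 + 1·1 + 2·0 = 6

6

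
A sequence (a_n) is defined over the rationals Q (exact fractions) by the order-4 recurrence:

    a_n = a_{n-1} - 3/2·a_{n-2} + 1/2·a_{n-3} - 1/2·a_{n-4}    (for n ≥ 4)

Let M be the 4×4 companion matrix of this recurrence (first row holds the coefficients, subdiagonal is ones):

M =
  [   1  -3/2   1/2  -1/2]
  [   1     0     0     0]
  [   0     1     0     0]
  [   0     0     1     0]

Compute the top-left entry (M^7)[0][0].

(M^7)[0][0] is the top entry after applying M 7 times to the unit state (1, 0, 0, 0). Equivalently it is h_{10} for the auxiliary sequence (h_n) obeying the same recurrence with h_3 = 1 and h_i = 0 for 0 ≤ i < 3:
h_4 = 1·1 + -3/2·0 + 1/2·0 + -1/2·0 = 1
h_5 = 1·1 + -3/2·1 + 1/2·0 + -1/2·0 = -1/2
h_6 = 1·-1/2 + -3/2·1 + 1/2·1 + -1/2·0 = -3/2
h_7 = 1·-3/2 + -3/2·-1/2 + 1/2·1 + -1/2·1 = -3/4
h_8 = 1·-3/4 + -3/2·-3/2 + 1/2·-1/2 + -1/2·1 = 3/4
h_9 = 1·3/4 + -3/2·-3/4 + 1/2·-3/2 + -1/2·-1/2 = 11/8
h_10 = 1·11/8 + -3/2·3/4 + 1/2·-3/4 + -1/2·-3/2 = 5/8

5/8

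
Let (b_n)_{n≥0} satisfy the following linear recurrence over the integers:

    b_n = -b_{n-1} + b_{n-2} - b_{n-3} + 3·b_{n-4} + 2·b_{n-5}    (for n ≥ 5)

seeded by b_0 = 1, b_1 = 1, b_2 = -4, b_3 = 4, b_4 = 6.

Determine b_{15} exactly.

4507

b_5 = -1·6 + 1·4 + -1·-4 + 3·1 + 2·1 = 7
b_6 = -1·7 + 1·6 + -1·4 + 3·-4 + 2·1 = -15
b_7 = -1·-15 + 1·7 + -1·6 + 3·4 + 2·-4 = 20
b_8 = -1·20 + 1·-15 + -1·7 + 3·6 + 2·4 = -16
b_9 = -1·-16 + 1·20 + -1·-15 + 3·7 + 2·6 = 84
b_10 = -1·84 + 1·-16 + -1·20 + 3·-15 + 2·7 = -151
b_11 = -1·-151 + 1·84 + -1·-16 + 3·20 + 2·-15 = 281
b_12 = -1·281 + 1·-151 + -1·84 + 3·-16 + 2·20 = -524
b_13 = -1·-524 + 1·281 + -1·-151 + 3·84 + 2·-16 = 1176
b_14 = -1·1176 + 1·-524 + -1·281 + 3·-151 + 2·84 = -2266
b_15 = -1·-2266 + 1·1176 + -1·-524 + 3·281 + 2·-151 = 4507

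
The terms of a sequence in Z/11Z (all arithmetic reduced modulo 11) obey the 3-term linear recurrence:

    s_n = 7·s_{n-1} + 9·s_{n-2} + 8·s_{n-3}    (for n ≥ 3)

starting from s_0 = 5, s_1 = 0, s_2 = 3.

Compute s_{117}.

5

s_3 = 7·3 + 9·0 + 8·5 = 6
s_4 = 7·6 + 9·3 + 8·0 = 3
s_5 = 7·3 + 9·6 + 8·3 = 0
s_6 = 7·0 + 9·3 + 8·6 = 9
s_7 = 7·9 + 9·0 + 8·3 = 10
s_8 = 7·10 + 9·9 + 8·0 = 8
s_9 = 7·8 + 9·10 + 8·9 = 9
s_10 = 7·9 + 9·8 + 8·10 = 6
s_11 = 7·6 + 9·9 + 8·8 = 0
s_12 = 7·0 + 9·6 + 8·9 = 5
s_13 = 7·5 + 9·0 + 8·6 = 6
s_14 = 7·6 + 9·5 + 8·0 = 10
s_15 = 7·10 + 9·6 + 8·5 = 10
s_16 = 7·10 + 9·10 + 8·6 = 10
s_17 = 7·10 + 9·10 + 8·10 = 9
s_18 = 7·9 + 9·10 + 8·10 = 2
s_19 = 7·2 + 9·9 + 8·10 = 10
s_20 = 7·10 + 9·2 + 8·9 = 6
s_21 = 7·6 + 9·10 + 8·2 = 5
s_22 = 7·5 + 9·6 + 8·10 = 4
s_23 = 7·4 + 9·5 + 8·6 = 0
s_24 = 7·0 + 9·4 + 8·5 = 10
s_25 = 7·10 + 9·0 + 8·4 = 3
s_26 = 7·3 + 9·10 + 8·0 = 1
s_27 = 7·1 + 9·3 + 8·10 = 4
s_28 = 7·4 + 9·1 + 8·3 = 6
s_29 = 7·6 + 9·4 + 8·1 = 9
s_30 = 7·9 + 9·6 + 8·4 = 6
s_31 = 7·6 + 9·9 + 8·6 = 6
s_32 = 7·6 + 9·6 + 8·9 = 3
s_33 = 7·3 + 9·6 + 8·6 = 2
s_34 = 7·2 + 9·3 + 8·6 = 1
s_35 = 7·1 + 9·2 + 8·3 = 5
s_36 = 7·5 + 9·1 + 8·2 = 5
s_37 = 7·5 + 9·5 + 8·1 = 0
s_38 = 7·0 + 9·5 + 8·5 = 8
s_39 = 7·8 + 9·0 + 8·5 = 8
s_40 = 7·8 + 9·8 + 8·0 = 7
s_41 = 7·7 + 9·8 + 8·8 = 9
s_42 = 7·9 + 9·7 + 8·8 = 3
s_43 = 7·3 + 9·9 + 8·7 = 4
s_44 = 7·4 + 9·3 + 8·9 = 6
s_45 = 7·6 + 9·4 + 8·3 = 3
s_46 = 7·3 + 9·6 + 8·4 = 8
s_47 = 7·8 + 9·3 + 8·6 = 10
s_48 = 7·10 + 9·8 + 8·3 = 1
s_49 = 7·1 + 9·10 + 8·8 = 7
s_50 = 7·7 + 9·1 + 8·10 = 6
s_51 = 7·6 + 9·7 + 8·1 = 3
s_52 = 7·3 + 9·6 + 8·7 = 10
s_53 = 7·10 + 9·3 + 8·6 = 2
s_54 = 7·2 + 9·10 + 8·3 = 7
s_55 = 7·7 + 9·2 + 8·10 = 4
s_56 = 7·4 + 9·7 + 8·2 = 8
s_57 = 7·8 + 9·4 + 8·7 = 5
s_58 = 7·5 + 9·8 + 8·4 = 7
s_59 = 7·7 + 9·5 + 8·8 = 4
s_60 = 7·4 + 9·7 + 8·5 = 10
s_61 = 7·10 + 9·4 + 8·7 = 8
s_62 = 7·8 + 9·10 + 8·4 = 2
s_63 = 7·2 + 9·8 + 8·10 = 1
s_64 = 7·1 + 9·2 + 8·8 = 1
s_65 = 7·1 + 9·1 + 8·2 = 10
s_66 = 7·10 + 9·1 + 8·1 = 10
s_67 = 7·10 + 9·10 + 8·1 = 3
s_68 = 7·3 + 9·10 + 8·10 = 4
s_69 = 7·4 + 9·3 + 8·10 = 3
s_70 = 7·3 + 9·4 + 8·3 = 4
s_71 = 7·4 + 9·3 + 8·4 = 10
s_72 = 7·10 + 9·4 + 8·3 = 9
s_73 = 7·9 + 9·10 + 8·4 = 9
s_74 = 7·9 + 9·9 + 8·10 = 4
s_75 = 7·4 + 9·9 + 8·9 = 5
s_76 = 7·5 + 9·4 + 8·9 = 0
s_77 = 7·0 + 9·5 + 8·4 = 0
s_78 = 7·0 + 9·0 + 8·5 = 7
s_79 = 7·7 + 9·0 + 8·0 = 5
s_80 = 7·5 + 9·7 + 8·0 = 10
s_81 = 7·10 + 9·5 + 8·7 = 6
s_82 = 7·6 + 9·10 + 8·5 = 7
s_83 = 7·7 + 9·6 + 8·10 = 7
s_84 = 7·7 + 9·7 + 8·6 = 6
s_85 = 7·6 + 9·7 + 8·7 = 7
s_86 = 7·7 + 9·6 + 8·7 = 5
s_87 = 7·5 + 9·7 + 8·6 = 3
s_88 = 7·3 + 9·5 + 8·7 = 1
s_89 = 7·1 + 9·3 + 8·5 = 8
s_90 = 7·8 + 9·1 + 8·3 = 1
s_91 = 7·1 + 9·8 + 8·1 = 10
s_92 = 7·10 + 9·1 + 8·8 = 0
s_93 = 7·0 + 9·10 + 8·1 = 10
s_94 = 7·10 + 9·0 + 8·10 = 7
s_95 = 7·7 + 9·10 + 8·0 = 7
s_96 = 7·7 + 9·7 + 8·10 = 5
s_97 = 7·5 + 9·7 + 8·7 = 0
s_98 = 7·0 + 9·5 + 8·7 = 2
s_99 = 7·2 + 9·0 + 8·5 = 10
s_100 = 7·10 + 9·2 + 8·0 = 0
s_101 = 7·0 + 9·10 + 8·2 = 7
s_102 = 7·7 + 9·0 + 8·10 = 8
s_103 = 7·8 + 9·7 + 8·0 = 9
s_104 = 7·9 + 9·8 + 8·7 = 4
s_105 = 7·4 + 9·9 + 8·8 = 8
s_106 = 7·8 + 9·4 + 8·9 = 10
s_107 = 7·10 + 9·8 + 8·4 = 9
s_108 = 7·9 + 9·10 + 8·8 = 8
s_109 = 7·8 + 9·9 + 8·10 = 8
s_110 = 7·8 + 9·8 + 8·9 = 2
s_111 = 7·2 + 9·8 + 8·8 = 7
s_112 = 7·7 + 9·2 + 8·8 = 10
s_113 = 7·10 + 9·7 + 8·2 = 6
s_114 = 7·6 + 9·10 + 8·7 = 1
s_115 = 7·1 + 9·6 + 8·10 = 9
s_116 = 7·9 + 9·1 + 8·6 = 10
s_117 = 7·10 + 9·9 + 8·1 = 5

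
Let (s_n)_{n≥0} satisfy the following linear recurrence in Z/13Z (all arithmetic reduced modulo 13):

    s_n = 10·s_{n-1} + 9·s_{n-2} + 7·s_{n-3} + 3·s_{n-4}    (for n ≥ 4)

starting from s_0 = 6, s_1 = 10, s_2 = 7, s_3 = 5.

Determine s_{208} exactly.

s_4 = 10·5 + 9·7 + 7·10 + 3·6 = 6
s_5 = 10·6 + 9·5 + 7·7 + 3·10 = 2
s_6 = 10·2 + 9·6 + 7·5 + 3·7 = 0
s_7 = 10·0 + 9·2 + 7·6 + 3·5 = 10
s_8 = 10·10 + 9·0 + 7·2 + 3·6 = 2
s_9 = 10·2 + 9·10 + 7·0 + 3·2 = 12
Continuing the recurrence:
  s_10 = 0;  s_11 = 9;  s_12 = 11;  s_13 = 6;  s_14 = 1;  s_15 = 12
  s_16 = 9;  s_17 = 2;  s_18 = 6;  s_19 = 8;  s_20 = 6;  s_21 = 11
  s_22 = 4;  s_23 = 10;  s_24 = 10;  s_25 = 4;  s_26 = 4;  s_27 = 7
  s_28 = 8;  s_29 = 1;  s_30 = 0;  s_31 = 8;  s_32 = 7;  s_33 = 2
  s_34 = 9;  s_35 = 12;  s_36 = 2;  s_37 = 2;  s_38 = 6;  s_39 = 11
  s_40 = 2;  s_41 = 11;  s_42 = 2;  s_43 = 10;  s_44 = 6;  s_45 = 2
  s_46 = 7;  s_47 = 4;  s_48 = 5;  s_49 = 11;  s_50 = 9;  s_51 = 2
  s_52 = 11;  s_53 = 3;  s_54 = 1;  s_55 = 3;  s_56 = 2;  s_57 = 11
  s_58 = 9;  s_59 = 4;  s_60 = 9;  s_61 = 1;  s_62 = 3;  s_63 = 10
  s_64 = 5;  s_65 = 8;  s_66 = 9;  s_67 = 6;  s_68 = 4;  s_69 = 12
  s_70 = 4;  s_71 = 12;  s_72 = 5;  s_73 = 1;  s_74 = 8;  s_75 = 4
  s_76 = 4;  s_77 = 5;  s_78 = 8;  s_79 = 9;  s_80 = 1;  s_81 = 6
  s_82 = 0;  s_83 = 10;  s_84 = 2;  s_85 = 11;  s_86 = 3;  s_87 = 4
  s_88 = 7;  s_89 = 4;  s_90 = 10;  s_91 = 2;  s_92 = 3;  s_93 = 0
  s_94 = 6;  s_95 = 9;  s_96 = 10;  s_97 = 2;  s_98 = 9;  s_99 = 10
  s_100 = 4;  s_101 = 4;  s_102 = 4;  s_103 = 4;  s_104 = 12;  s_105 = 1
  s_106 = 2;  s_107 = 8;  s_108 = 11;  s_109 = 4;  s_110 = 6;  s_111 = 2
  s_112 = 5;  s_113 = 5;  s_114 = 10;  s_115 = 4;  s_116 = 11;  s_117 = 10
  s_118 = 10;  s_119 = 6;  s_120 = 6;  s_121 = 6;  s_122 = 4;  s_123 = 11
  s_124 = 11;  s_125 = 8;  s_126 = 8;  s_127 = 2;  s_128 = 12;  s_129 = 10
  s_130 = 12;  s_131 = 1;  s_132 = 3;  s_133 = 10;  s_134 = 1;  s_135 = 7
  s_136 = 2;  s_137 = 3;  s_138 = 9;  s_139 = 9;  s_140 = 3;  s_141 = 1
  s_142 = 10;  s_143 = 1;  s_144 = 12;  s_145 = 7;  s_146 = 7;  s_147 = 12
  s_148 = 8;  s_149 = 11;  s_150 = 1;  s_151 = 6;  s_152 = 1;  s_153 = 0
  s_154 = 2;  s_155 = 6;  s_156 = 3;  s_157 = 7;  s_158 = 2;  s_159 = 5
  s_160 = 9;  s_161 = 1;  s_162 = 2;  s_163 = 3;  s_164 = 4;  s_165 = 6
  s_166 = 6;  s_167 = 8;  s_168 = 6;  s_169 = 10;  s_170 = 7;  s_171 = 5
  s_172 = 6;  s_173 = 2;  s_174 = 0;  s_175 = 10;  s_176 = 2;  s_177 = 12
  s_178 = 0;  s_179 = 9;  s_180 = 11;  s_181 = 6;  s_182 = 1;  s_183 = 12
  s_184 = 9;  s_185 = 2;  s_186 = 6;  s_187 = 8;  s_188 = 6;  s_189 = 11
  s_190 = 4;  s_191 = 10;  s_192 = 10;  s_193 = 4;  s_194 = 4;  s_195 = 7
  s_196 = 8;  s_197 = 1;  s_198 = 0;  s_199 = 8;  s_200 = 7;  s_201 = 2
  s_202 = 9;  s_203 = 12;  s_204 = 2;  s_205 = 2;  s_206 = 6
s_207 = 10·6 + 9·2 + 7·2 + 3·12 = 11
s_208 = 10·11 + 9·6 + 7·2 + 3·2 = 2

2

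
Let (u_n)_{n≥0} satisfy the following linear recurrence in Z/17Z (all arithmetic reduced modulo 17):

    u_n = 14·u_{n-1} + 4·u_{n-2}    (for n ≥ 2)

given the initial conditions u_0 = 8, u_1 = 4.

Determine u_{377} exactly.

4

u_2 = 14·4 + 4·8 = 3
u_3 = 14·3 + 4·4 = 7
u_4 = 14·7 + 4·3 = 8
u_5 = 14·8 + 4·7 = 4
(u_4, u_5) = (8, 4) = (u_0, u_1), so the sequence has period 4.
377 ≡ 1 (mod 4), hence u_377 = u_1 = 4.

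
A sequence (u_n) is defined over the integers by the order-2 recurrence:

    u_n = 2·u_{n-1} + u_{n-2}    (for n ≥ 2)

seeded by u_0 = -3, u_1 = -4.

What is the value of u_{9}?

u_2 = 2·-4 + 1·-3 = -11
u_3 = 2·-11 + 1·-4 = -26
u_4 = 2·-26 + 1·-11 = -63
u_5 = 2·-63 + 1·-26 = -152
u_6 = 2·-152 + 1·-63 = -367
u_7 = 2·-367 + 1·-152 = -886
u_8 = 2·-886 + 1·-367 = -2139
u_9 = 2·-2139 + 1·-886 = -5164

-5164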